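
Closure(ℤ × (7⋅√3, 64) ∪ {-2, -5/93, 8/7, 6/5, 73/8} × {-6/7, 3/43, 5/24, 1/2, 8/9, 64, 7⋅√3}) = (ℤ × [7⋅√3, 64]) ∪ ({-2, -5/93, 8/7, 6/5, 73/8} × {-6/7, 3/43, 5/24, 1/2, 8/9, 64, 7⋅√3})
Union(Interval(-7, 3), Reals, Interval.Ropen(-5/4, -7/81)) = Interval(-oo, oo)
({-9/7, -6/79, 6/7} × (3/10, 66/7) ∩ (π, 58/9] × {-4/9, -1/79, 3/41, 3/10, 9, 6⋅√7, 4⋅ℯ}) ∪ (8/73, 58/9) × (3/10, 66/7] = (8/73, 58/9) × (3/10, 66/7]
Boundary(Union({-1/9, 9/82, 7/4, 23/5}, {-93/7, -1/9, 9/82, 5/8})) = {-93/7, -1/9, 9/82, 5/8, 7/4, 23/5}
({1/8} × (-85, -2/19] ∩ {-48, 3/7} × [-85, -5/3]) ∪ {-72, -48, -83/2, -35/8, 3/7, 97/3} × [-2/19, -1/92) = {-72, -48, -83/2, -35/8, 3/7, 97/3} × [-2/19, -1/92)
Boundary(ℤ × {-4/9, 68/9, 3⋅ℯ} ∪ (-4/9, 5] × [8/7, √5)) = (ℤ × {-4/9, 68/9, 3⋅ℯ}) ∪ ({-4/9, 5} × [8/7, √5]) ∪ ([-4/9, 5] × {8/7, √5})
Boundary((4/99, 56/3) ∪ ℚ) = (-∞, 4/99] ∪ [56/3, ∞)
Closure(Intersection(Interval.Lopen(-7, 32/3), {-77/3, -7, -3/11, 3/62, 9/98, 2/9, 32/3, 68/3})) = {-3/11, 3/62, 9/98, 2/9, 32/3}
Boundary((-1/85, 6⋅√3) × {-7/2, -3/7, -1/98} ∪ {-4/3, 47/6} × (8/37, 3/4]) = ({-4/3, 47/6} × [8/37, 3/4]) ∪ ([-1/85, 6⋅√3] × {-7/2, -3/7, -1/98})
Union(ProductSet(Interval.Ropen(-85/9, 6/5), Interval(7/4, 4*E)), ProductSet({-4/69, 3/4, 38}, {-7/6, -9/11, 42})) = Union(ProductSet({-4/69, 3/4, 38}, {-7/6, -9/11, 42}), ProductSet(Interval.Ropen(-85/9, 6/5), Interval(7/4, 4*E)))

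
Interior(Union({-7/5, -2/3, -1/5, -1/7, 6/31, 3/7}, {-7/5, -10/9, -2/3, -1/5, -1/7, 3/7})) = EmptySet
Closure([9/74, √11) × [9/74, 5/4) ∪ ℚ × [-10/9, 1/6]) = (ℝ × [-10/9, 9/74]) ∪ ({9/74, √11} × [9/74, 5/4]) ∪ ([9/74, √11] × {9/74, 5/4}) ∪ ([9/74, √11) × [9/74, 5/4)) ∪ ((ℚ ∪ (-∞, 9/74] ∪ [√11, ∞)) × [-10/9, 1/6])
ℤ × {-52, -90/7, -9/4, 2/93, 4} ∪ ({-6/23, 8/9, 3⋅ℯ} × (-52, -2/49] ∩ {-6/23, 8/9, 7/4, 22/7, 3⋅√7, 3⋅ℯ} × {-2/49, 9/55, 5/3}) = (ℤ × {-52, -90/7, -9/4, 2/93, 4}) ∪ ({-6/23, 8/9, 3⋅ℯ} × {-2/49})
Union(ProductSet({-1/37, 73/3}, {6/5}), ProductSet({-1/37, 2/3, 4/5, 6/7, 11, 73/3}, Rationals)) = ProductSet({-1/37, 2/3, 4/5, 6/7, 11, 73/3}, Rationals)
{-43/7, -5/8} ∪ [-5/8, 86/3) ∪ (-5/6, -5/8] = {-43/7} ∪ (-5/6, 86/3)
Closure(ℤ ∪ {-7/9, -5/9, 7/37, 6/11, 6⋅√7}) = ℤ ∪ {-7/9, -5/9, 7/37, 6/11, 6⋅√7}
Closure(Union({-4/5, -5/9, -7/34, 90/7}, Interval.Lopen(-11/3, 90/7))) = Interval(-11/3, 90/7)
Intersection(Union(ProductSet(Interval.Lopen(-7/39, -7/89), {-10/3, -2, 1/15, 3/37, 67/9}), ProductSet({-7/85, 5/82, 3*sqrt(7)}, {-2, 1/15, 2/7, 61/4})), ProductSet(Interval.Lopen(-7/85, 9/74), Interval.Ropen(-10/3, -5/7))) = Union(ProductSet({5/82}, {-2}), ProductSet(Interval.Lopen(-7/85, -7/89), {-10/3, -2}))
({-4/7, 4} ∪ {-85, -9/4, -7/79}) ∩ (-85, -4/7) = {-9/4}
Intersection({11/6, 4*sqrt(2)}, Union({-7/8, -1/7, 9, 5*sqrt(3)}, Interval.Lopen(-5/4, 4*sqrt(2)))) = {11/6, 4*sqrt(2)}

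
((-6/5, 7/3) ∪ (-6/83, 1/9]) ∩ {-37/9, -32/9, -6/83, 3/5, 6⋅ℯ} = {-6/83, 3/5}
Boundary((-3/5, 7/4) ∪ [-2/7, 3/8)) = {-3/5, 7/4}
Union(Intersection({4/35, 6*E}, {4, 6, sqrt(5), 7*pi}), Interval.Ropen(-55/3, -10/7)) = Interval.Ropen(-55/3, -10/7)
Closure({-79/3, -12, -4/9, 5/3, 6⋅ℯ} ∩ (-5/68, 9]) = {5/3}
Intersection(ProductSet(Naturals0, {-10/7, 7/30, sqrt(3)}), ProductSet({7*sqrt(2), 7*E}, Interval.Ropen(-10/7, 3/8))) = EmptySet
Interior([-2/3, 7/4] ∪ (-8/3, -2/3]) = (-8/3, 7/4)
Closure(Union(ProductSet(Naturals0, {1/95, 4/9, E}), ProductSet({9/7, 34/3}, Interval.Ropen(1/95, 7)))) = Union(ProductSet({9/7, 34/3}, Interval(1/95, 7)), ProductSet(Naturals0, {1/95, 4/9, E}))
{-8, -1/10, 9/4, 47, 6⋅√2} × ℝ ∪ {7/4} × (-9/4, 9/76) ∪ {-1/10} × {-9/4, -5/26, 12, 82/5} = ({7/4} × (-9/4, 9/76)) ∪ ({-8, -1/10, 9/4, 47, 6⋅√2} × ℝ)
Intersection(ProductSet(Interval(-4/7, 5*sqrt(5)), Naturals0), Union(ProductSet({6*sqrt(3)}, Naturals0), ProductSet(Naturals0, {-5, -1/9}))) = ProductSet({6*sqrt(3)}, Naturals0)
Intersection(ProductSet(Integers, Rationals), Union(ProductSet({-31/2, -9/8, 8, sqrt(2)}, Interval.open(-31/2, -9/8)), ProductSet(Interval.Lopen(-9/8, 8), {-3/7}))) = Union(ProductSet({8}, Intersection(Interval.open(-31/2, -9/8), Rationals)), ProductSet(Range(-1, 9, 1), {-3/7}))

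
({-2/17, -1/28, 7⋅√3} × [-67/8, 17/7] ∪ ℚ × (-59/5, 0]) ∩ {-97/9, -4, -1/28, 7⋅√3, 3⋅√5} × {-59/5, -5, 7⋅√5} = {-97/9, -4, -1/28, 7⋅√3} × {-5}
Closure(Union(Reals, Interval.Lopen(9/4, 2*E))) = Interval(-oo, oo)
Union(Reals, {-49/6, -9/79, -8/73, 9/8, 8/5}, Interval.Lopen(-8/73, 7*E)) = Interval(-oo, oo)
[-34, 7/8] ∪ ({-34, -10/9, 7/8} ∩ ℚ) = [-34, 7/8]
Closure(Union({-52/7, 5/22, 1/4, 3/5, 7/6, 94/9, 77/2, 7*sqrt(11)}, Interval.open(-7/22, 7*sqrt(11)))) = Union({-52/7, 77/2}, Interval(-7/22, 7*sqrt(11)))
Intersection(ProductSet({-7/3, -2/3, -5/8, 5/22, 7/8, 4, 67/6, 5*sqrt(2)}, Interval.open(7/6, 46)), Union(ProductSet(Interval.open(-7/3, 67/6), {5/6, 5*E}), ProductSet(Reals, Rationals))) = Union(ProductSet({-2/3, -5/8, 5/22, 7/8, 4, 5*sqrt(2)}, {5*E}), ProductSet({-7/3, -2/3, -5/8, 5/22, 7/8, 4, 67/6, 5*sqrt(2)}, Intersection(Interval.open(7/6, 46), Rationals)))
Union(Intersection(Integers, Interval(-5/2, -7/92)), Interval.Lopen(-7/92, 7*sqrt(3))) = Union(Interval.Lopen(-7/92, 7*sqrt(3)), Range(-2, 0, 1))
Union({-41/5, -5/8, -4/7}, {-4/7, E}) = {-41/5, -5/8, -4/7, E}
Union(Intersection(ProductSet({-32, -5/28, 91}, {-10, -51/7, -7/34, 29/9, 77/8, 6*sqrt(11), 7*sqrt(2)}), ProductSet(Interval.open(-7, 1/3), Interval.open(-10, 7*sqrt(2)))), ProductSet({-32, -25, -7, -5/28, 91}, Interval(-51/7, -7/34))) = Union(ProductSet({-5/28}, {-51/7, -7/34, 29/9, 77/8}), ProductSet({-32, -25, -7, -5/28, 91}, Interval(-51/7, -7/34)))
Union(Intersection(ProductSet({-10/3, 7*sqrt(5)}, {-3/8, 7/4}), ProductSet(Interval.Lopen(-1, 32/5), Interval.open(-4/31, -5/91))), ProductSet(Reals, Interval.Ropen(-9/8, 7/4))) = ProductSet(Reals, Interval.Ropen(-9/8, 7/4))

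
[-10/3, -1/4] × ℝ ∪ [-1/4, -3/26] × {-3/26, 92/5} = ([-10/3, -1/4] × ℝ) ∪ ([-1/4, -3/26] × {-3/26, 92/5})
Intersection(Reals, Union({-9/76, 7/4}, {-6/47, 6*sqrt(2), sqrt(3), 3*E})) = {-6/47, -9/76, 7/4, 6*sqrt(2), sqrt(3), 3*E}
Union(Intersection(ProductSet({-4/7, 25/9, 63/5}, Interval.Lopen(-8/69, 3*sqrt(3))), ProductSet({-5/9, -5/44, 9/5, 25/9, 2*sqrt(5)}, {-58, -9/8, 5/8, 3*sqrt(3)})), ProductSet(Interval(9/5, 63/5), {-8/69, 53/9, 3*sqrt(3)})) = Union(ProductSet({25/9}, {5/8, 3*sqrt(3)}), ProductSet(Interval(9/5, 63/5), {-8/69, 53/9, 3*sqrt(3)}))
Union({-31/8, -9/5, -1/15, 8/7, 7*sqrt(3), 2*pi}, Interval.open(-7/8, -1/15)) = Union({-31/8, -9/5, 8/7, 7*sqrt(3), 2*pi}, Interval.Lopen(-7/8, -1/15))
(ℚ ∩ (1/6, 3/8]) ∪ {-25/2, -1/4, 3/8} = {-25/2, -1/4} ∪ (ℚ ∩ (1/6, 3/8])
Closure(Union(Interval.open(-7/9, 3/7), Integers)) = Union(Integers, Interval(-7/9, 3/7))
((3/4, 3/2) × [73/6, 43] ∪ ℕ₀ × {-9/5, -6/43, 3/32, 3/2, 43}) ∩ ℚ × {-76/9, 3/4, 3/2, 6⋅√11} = (ℕ₀ × {3/2}) ∪ ((ℚ ∩ (3/4, 3/2)) × {6⋅√11})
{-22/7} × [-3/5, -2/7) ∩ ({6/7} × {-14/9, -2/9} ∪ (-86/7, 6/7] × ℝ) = {-22/7} × [-3/5, -2/7)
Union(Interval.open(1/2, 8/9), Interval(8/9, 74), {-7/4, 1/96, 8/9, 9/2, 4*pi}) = Union({-7/4, 1/96}, Interval.Lopen(1/2, 74))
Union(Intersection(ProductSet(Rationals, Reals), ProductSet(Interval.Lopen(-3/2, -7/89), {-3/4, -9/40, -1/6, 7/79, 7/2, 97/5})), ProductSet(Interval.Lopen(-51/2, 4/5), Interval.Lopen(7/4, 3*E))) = Union(ProductSet(Intersection(Interval.Lopen(-3/2, -7/89), Rationals), {-3/4, -9/40, -1/6, 7/79, 7/2, 97/5}), ProductSet(Interval.Lopen(-51/2, 4/5), Interval.Lopen(7/4, 3*E)))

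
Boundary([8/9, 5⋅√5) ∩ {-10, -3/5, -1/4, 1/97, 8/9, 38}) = {8/9}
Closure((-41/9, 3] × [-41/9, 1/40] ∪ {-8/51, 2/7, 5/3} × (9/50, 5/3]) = ({-8/51, 2/7, 5/3} × [9/50, 5/3]) ∪ ([-41/9, 3] × [-41/9, 1/40])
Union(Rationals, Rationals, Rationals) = Rationals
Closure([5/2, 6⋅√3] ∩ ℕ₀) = {3, 4, …, 10}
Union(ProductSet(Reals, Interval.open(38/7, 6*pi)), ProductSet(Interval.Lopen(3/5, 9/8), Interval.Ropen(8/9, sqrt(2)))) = Union(ProductSet(Interval.Lopen(3/5, 9/8), Interval.Ropen(8/9, sqrt(2))), ProductSet(Reals, Interval.open(38/7, 6*pi)))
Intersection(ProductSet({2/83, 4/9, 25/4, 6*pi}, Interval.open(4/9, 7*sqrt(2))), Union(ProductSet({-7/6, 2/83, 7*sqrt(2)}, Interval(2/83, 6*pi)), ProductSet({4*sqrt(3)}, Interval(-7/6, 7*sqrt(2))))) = ProductSet({2/83}, Interval.open(4/9, 7*sqrt(2)))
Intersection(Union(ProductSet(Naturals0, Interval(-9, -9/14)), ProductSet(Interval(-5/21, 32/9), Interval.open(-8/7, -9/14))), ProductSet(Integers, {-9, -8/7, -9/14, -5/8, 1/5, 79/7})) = ProductSet(Naturals0, {-9, -8/7, -9/14})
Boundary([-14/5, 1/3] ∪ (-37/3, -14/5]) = {-37/3, 1/3}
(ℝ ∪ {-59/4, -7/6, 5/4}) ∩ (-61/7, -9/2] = (-61/7, -9/2]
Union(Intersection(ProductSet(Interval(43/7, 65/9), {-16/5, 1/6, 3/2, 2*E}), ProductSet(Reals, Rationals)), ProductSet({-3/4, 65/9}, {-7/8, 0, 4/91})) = Union(ProductSet({-3/4, 65/9}, {-7/8, 0, 4/91}), ProductSet(Interval(43/7, 65/9), {-16/5, 1/6, 3/2}))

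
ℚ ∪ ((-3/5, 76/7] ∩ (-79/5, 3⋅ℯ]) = ℚ ∪ [-3/5, 3⋅ℯ]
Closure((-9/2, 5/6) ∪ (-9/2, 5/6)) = [-9/2, 5/6]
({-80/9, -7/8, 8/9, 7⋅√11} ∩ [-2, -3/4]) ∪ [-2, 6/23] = [-2, 6/23]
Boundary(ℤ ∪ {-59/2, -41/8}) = ℤ ∪ {-59/2, -41/8}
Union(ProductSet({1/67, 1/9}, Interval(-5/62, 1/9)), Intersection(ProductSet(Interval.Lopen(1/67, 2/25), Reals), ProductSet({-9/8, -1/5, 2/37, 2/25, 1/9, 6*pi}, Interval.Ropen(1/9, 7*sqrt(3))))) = Union(ProductSet({1/67, 1/9}, Interval(-5/62, 1/9)), ProductSet({2/37, 2/25}, Interval.Ropen(1/9, 7*sqrt(3))))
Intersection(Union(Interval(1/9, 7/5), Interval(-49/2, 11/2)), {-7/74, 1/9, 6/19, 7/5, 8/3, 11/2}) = {-7/74, 1/9, 6/19, 7/5, 8/3, 11/2}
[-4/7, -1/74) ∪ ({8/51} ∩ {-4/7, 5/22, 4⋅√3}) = [-4/7, -1/74)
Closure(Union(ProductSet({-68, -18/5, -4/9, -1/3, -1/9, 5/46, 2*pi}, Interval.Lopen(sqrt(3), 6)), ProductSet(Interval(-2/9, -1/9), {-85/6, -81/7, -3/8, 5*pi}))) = Union(ProductSet({-68, -18/5, -4/9, -1/3, -1/9, 5/46, 2*pi}, Interval(sqrt(3), 6)), ProductSet(Interval(-2/9, -1/9), {-85/6, -81/7, -3/8, 5*pi}))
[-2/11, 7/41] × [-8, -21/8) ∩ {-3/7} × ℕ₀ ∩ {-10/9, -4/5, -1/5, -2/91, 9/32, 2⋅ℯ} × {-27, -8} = ∅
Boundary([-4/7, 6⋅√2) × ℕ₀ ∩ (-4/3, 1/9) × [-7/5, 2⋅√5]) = [-4/7, 1/9] × {0, 1, …, 4}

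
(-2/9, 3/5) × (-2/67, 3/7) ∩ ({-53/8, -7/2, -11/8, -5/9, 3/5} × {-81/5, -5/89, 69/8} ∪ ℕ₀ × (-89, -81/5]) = ∅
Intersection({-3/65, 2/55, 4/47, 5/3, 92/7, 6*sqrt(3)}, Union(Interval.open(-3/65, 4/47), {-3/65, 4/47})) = {-3/65, 2/55, 4/47}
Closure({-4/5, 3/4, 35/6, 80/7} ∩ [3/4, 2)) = {3/4}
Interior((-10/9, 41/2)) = (-10/9, 41/2)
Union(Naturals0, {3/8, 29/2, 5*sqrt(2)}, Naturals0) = Union({3/8, 29/2, 5*sqrt(2)}, Naturals0)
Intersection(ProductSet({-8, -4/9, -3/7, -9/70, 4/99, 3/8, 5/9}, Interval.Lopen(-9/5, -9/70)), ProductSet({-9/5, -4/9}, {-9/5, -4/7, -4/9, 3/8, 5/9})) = ProductSet({-4/9}, {-4/7, -4/9})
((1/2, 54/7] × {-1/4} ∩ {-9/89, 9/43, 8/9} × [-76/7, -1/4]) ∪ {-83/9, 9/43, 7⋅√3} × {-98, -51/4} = ({8/9} × {-1/4}) ∪ ({-83/9, 9/43, 7⋅√3} × {-98, -51/4})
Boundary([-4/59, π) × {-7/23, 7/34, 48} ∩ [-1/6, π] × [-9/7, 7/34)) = [-4/59, π] × {-7/23}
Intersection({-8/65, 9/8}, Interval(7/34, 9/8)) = {9/8}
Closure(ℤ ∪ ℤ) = ℤ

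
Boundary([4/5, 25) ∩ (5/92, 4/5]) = {4/5}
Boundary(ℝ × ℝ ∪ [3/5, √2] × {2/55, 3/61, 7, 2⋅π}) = ∅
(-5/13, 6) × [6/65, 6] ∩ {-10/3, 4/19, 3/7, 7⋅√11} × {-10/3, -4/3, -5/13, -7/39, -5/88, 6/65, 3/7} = {4/19, 3/7} × {6/65, 3/7}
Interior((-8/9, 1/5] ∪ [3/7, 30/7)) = (-8/9, 1/5) ∪ (3/7, 30/7)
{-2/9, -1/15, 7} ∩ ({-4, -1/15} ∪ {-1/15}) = {-1/15}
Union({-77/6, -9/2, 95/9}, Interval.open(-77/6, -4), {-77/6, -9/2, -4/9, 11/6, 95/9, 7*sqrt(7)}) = Union({-4/9, 11/6, 95/9, 7*sqrt(7)}, Interval.Ropen(-77/6, -4))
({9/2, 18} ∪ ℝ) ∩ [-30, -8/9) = [-30, -8/9)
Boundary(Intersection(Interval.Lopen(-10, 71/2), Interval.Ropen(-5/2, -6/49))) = {-5/2, -6/49}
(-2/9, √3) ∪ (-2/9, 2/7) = (-2/9, √3)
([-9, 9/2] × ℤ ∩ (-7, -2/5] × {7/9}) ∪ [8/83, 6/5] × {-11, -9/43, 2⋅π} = [8/83, 6/5] × {-11, -9/43, 2⋅π}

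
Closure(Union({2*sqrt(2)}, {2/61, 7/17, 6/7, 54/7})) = {2/61, 7/17, 6/7, 54/7, 2*sqrt(2)}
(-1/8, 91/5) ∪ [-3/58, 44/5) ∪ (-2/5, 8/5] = (-2/5, 91/5)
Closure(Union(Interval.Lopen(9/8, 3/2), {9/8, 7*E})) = Union({7*E}, Interval(9/8, 3/2))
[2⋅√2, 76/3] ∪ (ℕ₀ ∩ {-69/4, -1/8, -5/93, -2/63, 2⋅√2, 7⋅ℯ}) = [2⋅√2, 76/3]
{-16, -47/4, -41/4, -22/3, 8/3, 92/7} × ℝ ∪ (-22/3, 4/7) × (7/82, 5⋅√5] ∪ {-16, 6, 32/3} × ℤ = ({-16, 6, 32/3} × ℤ) ∪ ({-16, -47/4, -41/4, -22/3, 8/3, 92/7} × ℝ) ∪ ((-22/3, 4/7) × (7/82, 5⋅√5])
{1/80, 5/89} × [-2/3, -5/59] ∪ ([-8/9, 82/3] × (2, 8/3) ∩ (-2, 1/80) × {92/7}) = {1/80, 5/89} × [-2/3, -5/59]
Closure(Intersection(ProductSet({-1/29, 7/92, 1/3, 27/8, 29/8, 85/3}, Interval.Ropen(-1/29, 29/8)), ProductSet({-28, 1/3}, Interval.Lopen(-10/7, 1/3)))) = ProductSet({1/3}, Interval(-1/29, 1/3))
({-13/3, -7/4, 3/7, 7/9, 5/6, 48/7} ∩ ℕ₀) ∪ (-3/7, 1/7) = (-3/7, 1/7)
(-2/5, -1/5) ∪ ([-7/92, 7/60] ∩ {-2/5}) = (-2/5, -1/5)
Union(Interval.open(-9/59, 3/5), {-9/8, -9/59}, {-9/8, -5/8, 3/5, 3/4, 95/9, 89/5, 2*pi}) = Union({-9/8, -5/8, 3/4, 95/9, 89/5, 2*pi}, Interval(-9/59, 3/5))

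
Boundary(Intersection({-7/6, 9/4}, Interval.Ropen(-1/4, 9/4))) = EmptySet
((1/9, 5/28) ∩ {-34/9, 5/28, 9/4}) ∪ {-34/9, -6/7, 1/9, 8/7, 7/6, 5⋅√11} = {-34/9, -6/7, 1/9, 8/7, 7/6, 5⋅√11}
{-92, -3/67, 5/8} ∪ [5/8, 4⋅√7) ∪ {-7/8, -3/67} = {-92, -7/8, -3/67} ∪ [5/8, 4⋅√7)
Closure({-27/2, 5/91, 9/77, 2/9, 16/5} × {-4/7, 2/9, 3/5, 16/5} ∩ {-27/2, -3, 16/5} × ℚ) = {-27/2, 16/5} × {-4/7, 2/9, 3/5, 16/5}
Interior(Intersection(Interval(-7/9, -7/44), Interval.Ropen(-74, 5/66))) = Interval.open(-7/9, -7/44)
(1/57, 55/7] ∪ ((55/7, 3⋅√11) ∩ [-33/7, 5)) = (1/57, 55/7]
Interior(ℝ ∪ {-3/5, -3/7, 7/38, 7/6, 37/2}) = ℝ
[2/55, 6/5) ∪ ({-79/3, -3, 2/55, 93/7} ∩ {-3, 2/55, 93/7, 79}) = {-3, 93/7} ∪ [2/55, 6/5)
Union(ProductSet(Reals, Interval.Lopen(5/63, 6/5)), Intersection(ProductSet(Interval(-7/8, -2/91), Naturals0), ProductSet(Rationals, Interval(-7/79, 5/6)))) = Union(ProductSet(Intersection(Interval(-7/8, -2/91), Rationals), Range(0, 1, 1)), ProductSet(Reals, Interval.Lopen(5/63, 6/5)))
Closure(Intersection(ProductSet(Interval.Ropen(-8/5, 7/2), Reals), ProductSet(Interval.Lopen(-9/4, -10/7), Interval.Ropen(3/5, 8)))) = ProductSet(Interval(-8/5, -10/7), Interval(3/5, 8))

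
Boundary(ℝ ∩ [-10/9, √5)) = {-10/9, √5}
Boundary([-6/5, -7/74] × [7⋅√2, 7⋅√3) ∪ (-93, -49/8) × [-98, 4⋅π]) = ({-93, -49/8} × [-98, 4⋅π]) ∪ ([-93, -49/8] × {-98, 4⋅π}) ∪ ({-6/5, -7/74} × [7⋅√2, 7⋅√3]) ∪ ([-6/5, -7/74] × {7⋅√2, 7⋅√3})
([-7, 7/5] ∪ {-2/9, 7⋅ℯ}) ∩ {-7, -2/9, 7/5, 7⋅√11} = {-7, -2/9, 7/5}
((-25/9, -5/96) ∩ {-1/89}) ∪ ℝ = ℝ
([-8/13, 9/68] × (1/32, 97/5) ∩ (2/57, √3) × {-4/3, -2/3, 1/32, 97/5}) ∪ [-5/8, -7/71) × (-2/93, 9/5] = [-5/8, -7/71) × (-2/93, 9/5]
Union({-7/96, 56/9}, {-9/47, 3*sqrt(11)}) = {-9/47, -7/96, 56/9, 3*sqrt(11)}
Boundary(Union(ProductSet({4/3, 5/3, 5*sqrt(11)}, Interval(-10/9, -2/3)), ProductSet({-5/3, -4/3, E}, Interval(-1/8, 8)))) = Union(ProductSet({-5/3, -4/3, E}, Interval(-1/8, 8)), ProductSet({4/3, 5/3, 5*sqrt(11)}, Interval(-10/9, -2/3)))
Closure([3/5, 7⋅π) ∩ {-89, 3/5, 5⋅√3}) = {3/5, 5⋅√3}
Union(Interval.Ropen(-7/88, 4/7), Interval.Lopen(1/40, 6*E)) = Interval(-7/88, 6*E)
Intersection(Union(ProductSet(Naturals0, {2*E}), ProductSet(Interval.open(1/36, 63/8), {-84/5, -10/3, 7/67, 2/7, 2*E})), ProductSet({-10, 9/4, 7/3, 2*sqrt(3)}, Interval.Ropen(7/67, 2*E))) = ProductSet({9/4, 7/3, 2*sqrt(3)}, {7/67, 2/7})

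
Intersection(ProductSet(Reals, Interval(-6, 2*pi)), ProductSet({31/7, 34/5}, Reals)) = ProductSet({31/7, 34/5}, Interval(-6, 2*pi))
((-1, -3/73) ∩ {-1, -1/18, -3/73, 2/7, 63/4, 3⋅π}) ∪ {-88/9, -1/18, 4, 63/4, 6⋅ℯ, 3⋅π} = {-88/9, -1/18, 4, 63/4, 6⋅ℯ, 3⋅π}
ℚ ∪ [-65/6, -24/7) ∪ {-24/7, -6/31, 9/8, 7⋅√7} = ℚ ∪ [-65/6, -24/7] ∪ {7⋅√7}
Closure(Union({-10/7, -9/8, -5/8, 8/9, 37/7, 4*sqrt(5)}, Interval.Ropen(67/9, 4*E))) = Union({-10/7, -9/8, -5/8, 8/9, 37/7}, Interval(67/9, 4*E))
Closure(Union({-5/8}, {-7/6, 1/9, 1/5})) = {-7/6, -5/8, 1/9, 1/5}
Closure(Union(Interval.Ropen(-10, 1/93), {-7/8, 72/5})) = Union({72/5}, Interval(-10, 1/93))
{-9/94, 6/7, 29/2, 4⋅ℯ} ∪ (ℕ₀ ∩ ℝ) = {-9/94, 6/7, 29/2, 4⋅ℯ} ∪ ℕ₀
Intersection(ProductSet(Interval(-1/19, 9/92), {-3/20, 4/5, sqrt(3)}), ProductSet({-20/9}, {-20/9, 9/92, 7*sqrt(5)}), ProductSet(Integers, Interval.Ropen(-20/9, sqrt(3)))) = EmptySet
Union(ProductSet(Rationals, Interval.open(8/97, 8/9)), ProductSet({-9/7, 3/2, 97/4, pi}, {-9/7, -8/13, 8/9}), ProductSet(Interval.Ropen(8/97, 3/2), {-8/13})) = Union(ProductSet({-9/7, 3/2, 97/4, pi}, {-9/7, -8/13, 8/9}), ProductSet(Interval.Ropen(8/97, 3/2), {-8/13}), ProductSet(Rationals, Interval.open(8/97, 8/9)))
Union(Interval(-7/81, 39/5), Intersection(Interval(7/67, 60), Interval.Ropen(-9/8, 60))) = Interval.Ropen(-7/81, 60)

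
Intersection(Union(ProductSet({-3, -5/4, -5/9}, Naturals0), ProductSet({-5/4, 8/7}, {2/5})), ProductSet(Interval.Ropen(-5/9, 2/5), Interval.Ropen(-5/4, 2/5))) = ProductSet({-5/9}, Range(0, 1, 1))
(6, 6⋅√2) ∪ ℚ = ℚ ∪ [6, 6⋅√2)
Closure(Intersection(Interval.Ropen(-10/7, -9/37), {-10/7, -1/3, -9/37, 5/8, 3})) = {-10/7, -1/3}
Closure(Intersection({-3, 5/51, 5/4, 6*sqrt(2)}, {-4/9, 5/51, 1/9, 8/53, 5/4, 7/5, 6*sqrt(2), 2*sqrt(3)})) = {5/51, 5/4, 6*sqrt(2)}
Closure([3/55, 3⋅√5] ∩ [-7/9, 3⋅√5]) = [3/55, 3⋅√5]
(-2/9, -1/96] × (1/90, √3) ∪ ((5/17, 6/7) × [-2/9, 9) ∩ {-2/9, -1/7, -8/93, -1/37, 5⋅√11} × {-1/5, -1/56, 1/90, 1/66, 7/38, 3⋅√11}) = (-2/9, -1/96] × (1/90, √3)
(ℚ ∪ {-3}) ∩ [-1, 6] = ℚ ∩ [-1, 6]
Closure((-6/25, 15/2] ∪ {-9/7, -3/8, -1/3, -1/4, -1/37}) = {-9/7, -3/8, -1/3, -1/4} ∪ [-6/25, 15/2]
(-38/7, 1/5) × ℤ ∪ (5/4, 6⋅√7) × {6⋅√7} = ((-38/7, 1/5) × ℤ) ∪ ((5/4, 6⋅√7) × {6⋅√7})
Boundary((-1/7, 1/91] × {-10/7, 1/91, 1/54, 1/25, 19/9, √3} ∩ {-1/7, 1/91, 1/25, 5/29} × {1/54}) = {1/91} × {1/54}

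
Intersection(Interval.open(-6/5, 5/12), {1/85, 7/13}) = {1/85}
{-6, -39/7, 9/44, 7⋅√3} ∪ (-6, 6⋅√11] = [-6, 6⋅√11]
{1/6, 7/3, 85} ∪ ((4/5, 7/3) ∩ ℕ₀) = {1/6, 7/3, 85} ∪ {1, 2}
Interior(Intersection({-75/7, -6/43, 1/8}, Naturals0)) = EmptySet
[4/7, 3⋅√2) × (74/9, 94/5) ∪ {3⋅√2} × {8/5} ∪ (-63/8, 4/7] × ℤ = ((-63/8, 4/7] × ℤ) ∪ ({3⋅√2} × {8/5}) ∪ ([4/7, 3⋅√2) × (74/9, 94/5))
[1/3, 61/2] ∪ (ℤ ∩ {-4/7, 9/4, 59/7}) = [1/3, 61/2]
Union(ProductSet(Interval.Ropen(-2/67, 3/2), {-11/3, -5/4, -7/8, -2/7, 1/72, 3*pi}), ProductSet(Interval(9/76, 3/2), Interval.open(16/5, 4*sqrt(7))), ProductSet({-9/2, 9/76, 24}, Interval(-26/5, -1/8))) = Union(ProductSet({-9/2, 9/76, 24}, Interval(-26/5, -1/8)), ProductSet(Interval.Ropen(-2/67, 3/2), {-11/3, -5/4, -7/8, -2/7, 1/72, 3*pi}), ProductSet(Interval(9/76, 3/2), Interval.open(16/5, 4*sqrt(7))))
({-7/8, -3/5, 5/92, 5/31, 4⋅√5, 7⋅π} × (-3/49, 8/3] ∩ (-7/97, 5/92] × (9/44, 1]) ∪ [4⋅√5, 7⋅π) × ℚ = ({5/92} × (9/44, 1]) ∪ ([4⋅√5, 7⋅π) × ℚ)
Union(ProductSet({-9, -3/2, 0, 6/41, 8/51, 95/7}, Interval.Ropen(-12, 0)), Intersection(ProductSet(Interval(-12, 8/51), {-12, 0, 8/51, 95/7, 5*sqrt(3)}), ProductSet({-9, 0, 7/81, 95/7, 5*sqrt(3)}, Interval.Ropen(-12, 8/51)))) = Union(ProductSet({-9, 0, 7/81}, {-12, 0}), ProductSet({-9, -3/2, 0, 6/41, 8/51, 95/7}, Interval.Ropen(-12, 0)))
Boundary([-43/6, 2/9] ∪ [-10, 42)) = {-10, 42}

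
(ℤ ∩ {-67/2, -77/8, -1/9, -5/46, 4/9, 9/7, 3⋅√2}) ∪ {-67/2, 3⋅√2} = {-67/2, 3⋅√2}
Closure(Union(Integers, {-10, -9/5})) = Union({-9/5}, Integers)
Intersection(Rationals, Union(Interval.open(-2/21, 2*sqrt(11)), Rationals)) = Union(Intersection(Interval.Ropen(-2/21, 2*sqrt(11)), Rationals), Rationals)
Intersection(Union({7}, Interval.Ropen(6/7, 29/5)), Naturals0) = Union({7}, Range(1, 6, 1))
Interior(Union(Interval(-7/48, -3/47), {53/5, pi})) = Interval.open(-7/48, -3/47)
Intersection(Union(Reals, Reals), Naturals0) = Naturals0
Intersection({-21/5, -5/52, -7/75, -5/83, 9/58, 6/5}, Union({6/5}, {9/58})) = {9/58, 6/5}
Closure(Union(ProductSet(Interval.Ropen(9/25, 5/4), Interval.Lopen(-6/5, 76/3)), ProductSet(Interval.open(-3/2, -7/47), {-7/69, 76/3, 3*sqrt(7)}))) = Union(ProductSet({9/25, 5/4}, Interval(-6/5, 76/3)), ProductSet(Interval(-3/2, -7/47), {-7/69, 76/3, 3*sqrt(7)}), ProductSet(Interval(9/25, 5/4), {-6/5, 76/3}), ProductSet(Interval.Ropen(9/25, 5/4), Interval.Lopen(-6/5, 76/3)))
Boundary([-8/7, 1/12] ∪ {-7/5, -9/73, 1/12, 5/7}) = {-7/5, -8/7, 1/12, 5/7}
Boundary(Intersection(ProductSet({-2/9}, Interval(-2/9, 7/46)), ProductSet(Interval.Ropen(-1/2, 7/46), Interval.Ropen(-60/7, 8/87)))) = ProductSet({-2/9}, Interval(-2/9, 8/87))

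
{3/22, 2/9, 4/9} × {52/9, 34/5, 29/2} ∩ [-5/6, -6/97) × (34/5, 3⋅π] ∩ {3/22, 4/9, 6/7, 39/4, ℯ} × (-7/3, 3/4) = ∅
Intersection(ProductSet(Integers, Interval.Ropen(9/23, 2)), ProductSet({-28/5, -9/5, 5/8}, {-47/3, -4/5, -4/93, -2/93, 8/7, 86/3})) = EmptySet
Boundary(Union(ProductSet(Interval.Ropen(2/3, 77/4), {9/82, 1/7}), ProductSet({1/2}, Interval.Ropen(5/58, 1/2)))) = Union(ProductSet({1/2}, Interval(5/58, 1/2)), ProductSet(Interval(2/3, 77/4), {9/82, 1/7}))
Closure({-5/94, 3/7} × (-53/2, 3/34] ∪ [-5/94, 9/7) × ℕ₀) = ([-5/94, 9/7] × ℕ₀) ∪ ({-5/94, 3/7} × [-53/2, 3/34])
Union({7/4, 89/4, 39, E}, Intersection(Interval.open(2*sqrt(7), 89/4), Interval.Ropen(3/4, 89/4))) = Union({7/4, 39, E}, Interval.Lopen(2*sqrt(7), 89/4))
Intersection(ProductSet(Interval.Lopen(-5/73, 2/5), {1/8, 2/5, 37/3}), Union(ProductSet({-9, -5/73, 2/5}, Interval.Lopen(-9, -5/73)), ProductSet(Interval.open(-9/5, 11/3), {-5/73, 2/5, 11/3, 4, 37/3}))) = ProductSet(Interval.Lopen(-5/73, 2/5), {2/5, 37/3})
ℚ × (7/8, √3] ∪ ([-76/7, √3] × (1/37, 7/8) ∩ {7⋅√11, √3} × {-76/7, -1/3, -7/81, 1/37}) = ℚ × (7/8, √3]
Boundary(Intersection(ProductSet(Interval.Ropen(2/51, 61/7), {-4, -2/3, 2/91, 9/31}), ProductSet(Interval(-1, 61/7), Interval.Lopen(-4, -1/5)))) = ProductSet(Interval(2/51, 61/7), {-2/3})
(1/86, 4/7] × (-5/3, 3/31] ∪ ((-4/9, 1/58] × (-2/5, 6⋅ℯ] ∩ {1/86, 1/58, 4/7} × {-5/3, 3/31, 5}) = ({1/86, 1/58} × {3/31, 5}) ∪ ((1/86, 4/7] × (-5/3, 3/31])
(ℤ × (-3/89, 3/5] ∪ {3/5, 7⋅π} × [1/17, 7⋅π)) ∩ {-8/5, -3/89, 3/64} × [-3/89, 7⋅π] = ∅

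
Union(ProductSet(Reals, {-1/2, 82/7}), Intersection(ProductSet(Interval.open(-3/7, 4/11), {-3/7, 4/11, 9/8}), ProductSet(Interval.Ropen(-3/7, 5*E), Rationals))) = Union(ProductSet(Interval.open(-3/7, 4/11), {-3/7, 4/11, 9/8}), ProductSet(Reals, {-1/2, 82/7}))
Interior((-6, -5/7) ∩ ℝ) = (-6, -5/7)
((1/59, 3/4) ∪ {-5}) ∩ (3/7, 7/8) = (3/7, 3/4)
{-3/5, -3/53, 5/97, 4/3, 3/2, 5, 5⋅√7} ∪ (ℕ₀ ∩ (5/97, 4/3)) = {-3/5, -3/53, 5/97, 4/3, 3/2, 5, 5⋅√7} ∪ {1}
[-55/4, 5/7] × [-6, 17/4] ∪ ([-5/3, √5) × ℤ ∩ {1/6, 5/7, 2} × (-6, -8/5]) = ({1/6, 5/7, 2} × {-5, -4, -3, -2}) ∪ ([-55/4, 5/7] × [-6, 17/4])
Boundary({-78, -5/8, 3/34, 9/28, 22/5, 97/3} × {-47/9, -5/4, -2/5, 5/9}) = {-78, -5/8, 3/34, 9/28, 22/5, 97/3} × {-47/9, -5/4, -2/5, 5/9}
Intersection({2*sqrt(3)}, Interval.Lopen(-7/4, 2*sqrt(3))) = {2*sqrt(3)}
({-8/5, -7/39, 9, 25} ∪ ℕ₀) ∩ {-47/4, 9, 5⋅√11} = {9}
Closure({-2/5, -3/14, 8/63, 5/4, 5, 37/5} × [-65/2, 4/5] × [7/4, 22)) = {-2/5, -3/14, 8/63, 5/4, 5, 37/5} × [-65/2, 4/5] × [7/4, 22]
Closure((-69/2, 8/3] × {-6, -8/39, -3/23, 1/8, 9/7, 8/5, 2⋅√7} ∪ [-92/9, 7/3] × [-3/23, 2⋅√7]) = ([-92/9, 7/3] × [-3/23, 2⋅√7]) ∪ ([-69/2, 8/3] × {-6, -8/39, -3/23, 1/8, 9/7, 8/5, 2⋅√7})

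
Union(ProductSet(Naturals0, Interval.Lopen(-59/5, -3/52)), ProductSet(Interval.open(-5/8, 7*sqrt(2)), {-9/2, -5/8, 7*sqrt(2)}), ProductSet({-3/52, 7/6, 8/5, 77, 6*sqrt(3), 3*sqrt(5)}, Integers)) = Union(ProductSet({-3/52, 7/6, 8/5, 77, 6*sqrt(3), 3*sqrt(5)}, Integers), ProductSet(Interval.open(-5/8, 7*sqrt(2)), {-9/2, -5/8, 7*sqrt(2)}), ProductSet(Naturals0, Interval.Lopen(-59/5, -3/52)))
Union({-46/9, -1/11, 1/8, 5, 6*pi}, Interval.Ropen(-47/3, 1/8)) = Union({5, 6*pi}, Interval(-47/3, 1/8))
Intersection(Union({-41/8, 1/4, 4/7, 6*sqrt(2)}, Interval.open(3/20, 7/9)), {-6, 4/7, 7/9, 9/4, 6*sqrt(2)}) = {4/7, 6*sqrt(2)}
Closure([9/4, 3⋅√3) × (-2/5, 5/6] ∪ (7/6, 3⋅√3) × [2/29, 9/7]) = ({3⋅√3} × [-2/5, 5/6]) ∪ ([9/4, 3⋅√3] × {-2/5}) ∪ ({9/4, 3⋅√3} × [-2/5, 2/29]) ∪ ([7/6, 3⋅√3] × [2/29, 9/7]) ∪ ([9/4, 3⋅√3) × (-2/5, 5/6])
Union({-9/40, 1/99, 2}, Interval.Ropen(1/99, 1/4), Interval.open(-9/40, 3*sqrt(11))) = Interval.Ropen(-9/40, 3*sqrt(11))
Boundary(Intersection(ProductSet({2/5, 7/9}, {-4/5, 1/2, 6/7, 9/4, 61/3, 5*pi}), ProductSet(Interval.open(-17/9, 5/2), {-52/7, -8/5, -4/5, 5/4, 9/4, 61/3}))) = ProductSet({2/5, 7/9}, {-4/5, 9/4, 61/3})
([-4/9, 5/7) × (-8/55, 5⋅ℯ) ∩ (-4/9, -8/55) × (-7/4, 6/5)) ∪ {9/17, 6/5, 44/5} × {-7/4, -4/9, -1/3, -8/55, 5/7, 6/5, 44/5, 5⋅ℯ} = ((-4/9, -8/55) × (-8/55, 6/5)) ∪ ({9/17, 6/5, 44/5} × {-7/4, -4/9, -1/3, -8/55, 5/7, 6/5, 44/5, 5⋅ℯ})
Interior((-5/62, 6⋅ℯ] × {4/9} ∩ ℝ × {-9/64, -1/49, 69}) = ∅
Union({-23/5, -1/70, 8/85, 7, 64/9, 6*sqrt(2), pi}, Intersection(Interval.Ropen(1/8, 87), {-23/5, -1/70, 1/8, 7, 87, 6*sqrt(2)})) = {-23/5, -1/70, 8/85, 1/8, 7, 64/9, 6*sqrt(2), pi}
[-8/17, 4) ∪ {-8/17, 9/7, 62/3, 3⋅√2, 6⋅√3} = [-8/17, 4) ∪ {62/3, 3⋅√2, 6⋅√3}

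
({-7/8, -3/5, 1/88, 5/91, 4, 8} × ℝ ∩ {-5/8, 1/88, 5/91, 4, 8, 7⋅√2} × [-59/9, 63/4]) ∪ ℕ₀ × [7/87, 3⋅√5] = ({1/88, 5/91, 4, 8} × [-59/9, 63/4]) ∪ (ℕ₀ × [7/87, 3⋅√5])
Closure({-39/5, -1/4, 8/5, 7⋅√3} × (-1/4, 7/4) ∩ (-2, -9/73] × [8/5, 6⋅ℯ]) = {-1/4} × [8/5, 7/4]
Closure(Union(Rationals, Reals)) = Reals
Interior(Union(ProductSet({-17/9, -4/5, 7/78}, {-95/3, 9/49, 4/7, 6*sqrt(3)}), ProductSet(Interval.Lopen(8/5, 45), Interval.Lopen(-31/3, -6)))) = ProductSet(Interval.open(8/5, 45), Interval.open(-31/3, -6))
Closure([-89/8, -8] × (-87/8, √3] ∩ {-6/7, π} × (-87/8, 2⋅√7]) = ∅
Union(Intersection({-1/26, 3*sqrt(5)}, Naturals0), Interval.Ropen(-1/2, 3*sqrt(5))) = Interval.Ropen(-1/2, 3*sqrt(5))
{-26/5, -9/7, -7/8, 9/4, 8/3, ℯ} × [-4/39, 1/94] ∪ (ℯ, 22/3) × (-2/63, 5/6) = ((ℯ, 22/3) × (-2/63, 5/6)) ∪ ({-26/5, -9/7, -7/8, 9/4, 8/3, ℯ} × [-4/39, 1/94])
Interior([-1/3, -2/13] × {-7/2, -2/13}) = ∅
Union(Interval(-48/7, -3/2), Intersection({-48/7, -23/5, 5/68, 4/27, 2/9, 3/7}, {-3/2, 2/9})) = Union({2/9}, Interval(-48/7, -3/2))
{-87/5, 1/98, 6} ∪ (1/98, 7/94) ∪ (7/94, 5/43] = {-87/5, 6} ∪ [1/98, 7/94) ∪ (7/94, 5/43]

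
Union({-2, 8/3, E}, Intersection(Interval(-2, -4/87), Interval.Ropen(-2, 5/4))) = Union({8/3, E}, Interval(-2, -4/87))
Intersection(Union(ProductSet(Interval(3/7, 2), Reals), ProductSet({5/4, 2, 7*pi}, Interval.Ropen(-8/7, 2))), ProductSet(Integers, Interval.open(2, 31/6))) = ProductSet(Range(1, 3, 1), Interval.open(2, 31/6))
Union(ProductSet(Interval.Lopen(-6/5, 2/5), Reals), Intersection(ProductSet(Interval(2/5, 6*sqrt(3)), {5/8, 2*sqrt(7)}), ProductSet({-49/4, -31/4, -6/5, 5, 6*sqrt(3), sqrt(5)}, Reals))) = Union(ProductSet({5, 6*sqrt(3), sqrt(5)}, {5/8, 2*sqrt(7)}), ProductSet(Interval.Lopen(-6/5, 2/5), Reals))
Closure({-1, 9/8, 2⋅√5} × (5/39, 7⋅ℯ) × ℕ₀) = {-1, 9/8, 2⋅√5} × [5/39, 7⋅ℯ] × ℕ₀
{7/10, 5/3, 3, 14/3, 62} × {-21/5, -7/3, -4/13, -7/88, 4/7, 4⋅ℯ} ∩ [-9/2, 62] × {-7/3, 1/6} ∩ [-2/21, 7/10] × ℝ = {7/10} × {-7/3}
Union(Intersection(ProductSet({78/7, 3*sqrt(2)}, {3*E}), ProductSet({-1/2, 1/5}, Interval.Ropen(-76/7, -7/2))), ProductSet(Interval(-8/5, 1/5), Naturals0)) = ProductSet(Interval(-8/5, 1/5), Naturals0)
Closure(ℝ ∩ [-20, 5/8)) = [-20, 5/8]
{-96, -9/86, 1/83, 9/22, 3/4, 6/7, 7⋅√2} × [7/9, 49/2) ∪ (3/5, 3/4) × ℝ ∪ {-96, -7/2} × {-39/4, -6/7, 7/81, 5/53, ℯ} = ((3/5, 3/4) × ℝ) ∪ ({-96, -7/2} × {-39/4, -6/7, 7/81, 5/53, ℯ}) ∪ ({-96, -9/86, 1/83, 9/22, 3/4, 6/7, 7⋅√2} × [7/9, 49/2))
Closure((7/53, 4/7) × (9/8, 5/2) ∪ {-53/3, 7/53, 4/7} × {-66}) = ({-53/3, 7/53, 4/7} × {-66}) ∪ ({7/53, 4/7} × [9/8, 5/2]) ∪ ([7/53, 4/7] × {9/8, 5/2}) ∪ ((7/53, 4/7) × (9/8, 5/2))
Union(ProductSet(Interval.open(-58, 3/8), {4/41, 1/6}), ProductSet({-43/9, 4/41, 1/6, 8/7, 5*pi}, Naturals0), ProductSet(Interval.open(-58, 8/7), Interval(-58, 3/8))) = Union(ProductSet({-43/9, 4/41, 1/6, 8/7, 5*pi}, Naturals0), ProductSet(Interval.open(-58, 8/7), Interval(-58, 3/8)))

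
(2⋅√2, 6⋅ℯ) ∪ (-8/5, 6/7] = (-8/5, 6/7] ∪ (2⋅√2, 6⋅ℯ)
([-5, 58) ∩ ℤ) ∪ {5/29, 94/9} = {-5, -4, …, 57} ∪ {5/29, 94/9}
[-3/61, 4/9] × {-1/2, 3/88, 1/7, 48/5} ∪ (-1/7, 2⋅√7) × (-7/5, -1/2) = ([-3/61, 4/9] × {-1/2, 3/88, 1/7, 48/5}) ∪ ((-1/7, 2⋅√7) × (-7/5, -1/2))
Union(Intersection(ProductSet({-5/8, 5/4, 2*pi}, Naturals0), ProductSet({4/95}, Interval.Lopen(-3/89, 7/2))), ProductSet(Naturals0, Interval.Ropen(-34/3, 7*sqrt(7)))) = ProductSet(Naturals0, Interval.Ropen(-34/3, 7*sqrt(7)))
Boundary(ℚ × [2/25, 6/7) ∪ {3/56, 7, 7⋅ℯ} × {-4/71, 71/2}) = (ℝ × [2/25, 6/7]) ∪ ({3/56, 7, 7⋅ℯ} × {-4/71, 71/2})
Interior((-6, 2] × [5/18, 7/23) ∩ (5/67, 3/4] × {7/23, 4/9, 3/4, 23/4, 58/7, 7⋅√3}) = ∅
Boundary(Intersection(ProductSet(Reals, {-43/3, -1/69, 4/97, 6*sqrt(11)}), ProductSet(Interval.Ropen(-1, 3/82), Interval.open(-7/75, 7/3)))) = ProductSet(Interval(-1, 3/82), {-1/69, 4/97})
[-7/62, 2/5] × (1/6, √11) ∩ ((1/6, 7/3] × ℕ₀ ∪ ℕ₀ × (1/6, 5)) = ((1/6, 2/5] × {1, 2, 3}) ∪ ({0} × (1/6, √11))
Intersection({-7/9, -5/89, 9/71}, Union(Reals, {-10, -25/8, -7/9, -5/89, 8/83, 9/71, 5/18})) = {-7/9, -5/89, 9/71}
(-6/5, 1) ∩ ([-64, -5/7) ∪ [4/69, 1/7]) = (-6/5, -5/7) ∪ [4/69, 1/7]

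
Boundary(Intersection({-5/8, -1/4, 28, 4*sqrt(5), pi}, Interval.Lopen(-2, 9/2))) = {-5/8, -1/4, pi}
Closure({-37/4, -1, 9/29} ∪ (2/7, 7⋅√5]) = {-37/4, -1} ∪ [2/7, 7⋅√5]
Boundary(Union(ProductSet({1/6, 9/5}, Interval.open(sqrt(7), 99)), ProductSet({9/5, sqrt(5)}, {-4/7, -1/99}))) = Union(ProductSet({1/6, 9/5}, Interval(sqrt(7), 99)), ProductSet({9/5, sqrt(5)}, {-4/7, -1/99}))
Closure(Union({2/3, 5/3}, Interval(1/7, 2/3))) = Union({5/3}, Interval(1/7, 2/3))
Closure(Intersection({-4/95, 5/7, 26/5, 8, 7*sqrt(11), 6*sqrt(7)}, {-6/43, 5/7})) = {5/7}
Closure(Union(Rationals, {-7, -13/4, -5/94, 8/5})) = Reals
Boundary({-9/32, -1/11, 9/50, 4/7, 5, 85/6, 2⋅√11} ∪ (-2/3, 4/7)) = {-2/3, 4/7, 5, 85/6, 2⋅√11}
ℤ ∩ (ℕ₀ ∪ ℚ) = ℤ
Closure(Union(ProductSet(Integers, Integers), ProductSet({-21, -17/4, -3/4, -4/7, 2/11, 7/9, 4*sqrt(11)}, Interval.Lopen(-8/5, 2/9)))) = Union(ProductSet({-21, -17/4, -3/4, -4/7, 2/11, 7/9, 4*sqrt(11)}, Interval(-8/5, 2/9)), ProductSet(Integers, Integers))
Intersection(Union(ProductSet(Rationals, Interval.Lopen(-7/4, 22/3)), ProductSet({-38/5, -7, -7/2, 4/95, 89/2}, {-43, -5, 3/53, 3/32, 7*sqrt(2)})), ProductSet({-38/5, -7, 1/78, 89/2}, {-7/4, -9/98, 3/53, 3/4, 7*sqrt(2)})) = Union(ProductSet({-38/5, -7, 89/2}, {3/53, 7*sqrt(2)}), ProductSet({-38/5, -7, 1/78, 89/2}, {-9/98, 3/53, 3/4}))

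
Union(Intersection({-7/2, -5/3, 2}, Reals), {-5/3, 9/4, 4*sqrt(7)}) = {-7/2, -5/3, 2, 9/4, 4*sqrt(7)}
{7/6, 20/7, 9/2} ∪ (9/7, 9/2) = {7/6} ∪ (9/7, 9/2]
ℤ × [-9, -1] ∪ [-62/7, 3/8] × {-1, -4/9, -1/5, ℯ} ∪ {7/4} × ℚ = ({7/4} × ℚ) ∪ (ℤ × [-9, -1]) ∪ ([-62/7, 3/8] × {-1, -4/9, -1/5, ℯ})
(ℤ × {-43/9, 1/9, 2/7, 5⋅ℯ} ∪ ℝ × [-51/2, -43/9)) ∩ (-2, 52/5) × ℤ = (-2, 52/5) × {-25, -24, …, -5}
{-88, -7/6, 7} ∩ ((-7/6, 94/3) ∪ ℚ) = {-88, -7/6, 7}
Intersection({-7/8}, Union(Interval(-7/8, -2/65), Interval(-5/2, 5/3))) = {-7/8}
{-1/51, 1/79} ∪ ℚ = ℚ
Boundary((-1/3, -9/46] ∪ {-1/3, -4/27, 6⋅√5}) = {-1/3, -9/46, -4/27, 6⋅√5}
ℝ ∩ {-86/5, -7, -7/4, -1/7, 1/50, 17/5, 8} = {-86/5, -7, -7/4, -1/7, 1/50, 17/5, 8}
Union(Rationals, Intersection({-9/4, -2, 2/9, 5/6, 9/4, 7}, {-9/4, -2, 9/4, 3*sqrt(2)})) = Rationals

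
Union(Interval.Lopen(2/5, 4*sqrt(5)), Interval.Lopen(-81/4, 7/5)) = Interval.Lopen(-81/4, 4*sqrt(5))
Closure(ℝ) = ℝ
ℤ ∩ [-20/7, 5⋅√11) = {-2, -1, …, 16}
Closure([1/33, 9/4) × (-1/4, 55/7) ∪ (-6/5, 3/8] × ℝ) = ([-6/5, 3/8] × ℝ) ∪ ({9/4} × [-1/4, 55/7]) ∪ ([3/8, 9/4] × {-1/4, 55/7}) ∪ ([1/33, 9/4) × (-1/4, 55/7))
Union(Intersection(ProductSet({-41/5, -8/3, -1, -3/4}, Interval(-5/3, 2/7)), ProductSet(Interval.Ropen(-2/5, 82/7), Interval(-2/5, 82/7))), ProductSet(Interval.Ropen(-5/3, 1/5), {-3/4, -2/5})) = ProductSet(Interval.Ropen(-5/3, 1/5), {-3/4, -2/5})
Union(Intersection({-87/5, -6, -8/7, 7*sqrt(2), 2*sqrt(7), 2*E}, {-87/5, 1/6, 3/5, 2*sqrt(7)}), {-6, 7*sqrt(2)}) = {-87/5, -6, 7*sqrt(2), 2*sqrt(7)}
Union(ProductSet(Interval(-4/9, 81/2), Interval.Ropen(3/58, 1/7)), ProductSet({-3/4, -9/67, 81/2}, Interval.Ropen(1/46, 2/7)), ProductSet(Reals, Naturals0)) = Union(ProductSet({-3/4, -9/67, 81/2}, Interval.Ropen(1/46, 2/7)), ProductSet(Interval(-4/9, 81/2), Interval.Ropen(3/58, 1/7)), ProductSet(Reals, Naturals0))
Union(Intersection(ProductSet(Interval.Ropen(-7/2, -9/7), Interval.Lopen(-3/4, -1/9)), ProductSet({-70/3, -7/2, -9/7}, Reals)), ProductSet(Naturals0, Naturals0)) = Union(ProductSet({-7/2}, Interval.Lopen(-3/4, -1/9)), ProductSet(Naturals0, Naturals0))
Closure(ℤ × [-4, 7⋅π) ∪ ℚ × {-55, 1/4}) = (ℝ × {-55, 1/4}) ∪ (ℤ × [-4, 7⋅π])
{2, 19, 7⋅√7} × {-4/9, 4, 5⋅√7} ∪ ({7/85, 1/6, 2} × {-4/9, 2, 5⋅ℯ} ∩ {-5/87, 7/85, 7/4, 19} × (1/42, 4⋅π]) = ({7/85} × {2}) ∪ ({2, 19, 7⋅√7} × {-4/9, 4, 5⋅√7})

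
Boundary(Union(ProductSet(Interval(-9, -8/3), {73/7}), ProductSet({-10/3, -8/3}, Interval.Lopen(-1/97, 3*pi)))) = Union(ProductSet({-10/3, -8/3}, Interval(-1/97, 3*pi)), ProductSet(Interval(-9, -8/3), {73/7}))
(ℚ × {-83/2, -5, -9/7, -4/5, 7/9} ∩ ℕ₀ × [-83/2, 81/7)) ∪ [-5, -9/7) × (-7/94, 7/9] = (ℕ₀ × {-83/2, -5, -9/7, -4/5, 7/9}) ∪ ([-5, -9/7) × (-7/94, 7/9])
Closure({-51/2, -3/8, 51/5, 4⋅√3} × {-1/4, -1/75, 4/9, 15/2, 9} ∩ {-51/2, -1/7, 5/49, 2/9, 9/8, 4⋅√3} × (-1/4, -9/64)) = ∅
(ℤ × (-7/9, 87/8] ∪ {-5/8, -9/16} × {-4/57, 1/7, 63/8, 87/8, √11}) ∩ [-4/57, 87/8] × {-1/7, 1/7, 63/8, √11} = {0, 1, …, 10} × {-1/7, 1/7, 63/8, √11}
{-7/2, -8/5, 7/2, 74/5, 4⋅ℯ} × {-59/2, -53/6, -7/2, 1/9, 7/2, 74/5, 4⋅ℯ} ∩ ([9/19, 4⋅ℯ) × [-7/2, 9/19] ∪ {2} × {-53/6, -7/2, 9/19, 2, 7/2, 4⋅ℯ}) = {7/2} × {-7/2, 1/9}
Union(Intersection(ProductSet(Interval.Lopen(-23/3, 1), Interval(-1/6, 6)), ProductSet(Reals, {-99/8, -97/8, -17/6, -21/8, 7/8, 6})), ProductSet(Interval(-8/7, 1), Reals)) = Union(ProductSet(Interval.Lopen(-23/3, 1), {7/8, 6}), ProductSet(Interval(-8/7, 1), Reals))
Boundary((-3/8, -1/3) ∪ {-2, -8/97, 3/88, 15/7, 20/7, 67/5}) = {-2, -3/8, -1/3, -8/97, 3/88, 15/7, 20/7, 67/5}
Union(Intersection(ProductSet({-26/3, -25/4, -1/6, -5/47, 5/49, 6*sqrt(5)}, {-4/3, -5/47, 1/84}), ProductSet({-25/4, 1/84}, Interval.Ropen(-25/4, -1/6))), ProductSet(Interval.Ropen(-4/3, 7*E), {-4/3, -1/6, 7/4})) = Union(ProductSet({-25/4}, {-4/3}), ProductSet(Interval.Ropen(-4/3, 7*E), {-4/3, -1/6, 7/4}))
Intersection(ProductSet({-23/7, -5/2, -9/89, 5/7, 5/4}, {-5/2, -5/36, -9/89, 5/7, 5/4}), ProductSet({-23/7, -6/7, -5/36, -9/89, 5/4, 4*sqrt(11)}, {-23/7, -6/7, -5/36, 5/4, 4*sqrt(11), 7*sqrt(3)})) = ProductSet({-23/7, -9/89, 5/4}, {-5/36, 5/4})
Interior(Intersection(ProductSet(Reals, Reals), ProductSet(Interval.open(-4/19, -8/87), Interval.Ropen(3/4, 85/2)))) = ProductSet(Interval.open(-4/19, -8/87), Interval.open(3/4, 85/2))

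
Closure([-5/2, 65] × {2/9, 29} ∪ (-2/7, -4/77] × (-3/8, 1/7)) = ({-2/7, -4/77} × [-3/8, 1/7]) ∪ ([-5/2, 65] × {2/9, 29}) ∪ ([-2/7, -4/77] × {-3/8, 1/7}) ∪ ((-2/7, -4/77] × (-3/8, 1/7))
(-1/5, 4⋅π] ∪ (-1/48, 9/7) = (-1/5, 4⋅π]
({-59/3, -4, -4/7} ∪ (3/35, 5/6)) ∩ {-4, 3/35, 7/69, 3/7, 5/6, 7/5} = {-4, 7/69, 3/7}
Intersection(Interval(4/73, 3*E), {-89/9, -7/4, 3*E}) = {3*E}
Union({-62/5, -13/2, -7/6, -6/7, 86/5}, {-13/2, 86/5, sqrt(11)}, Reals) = Reals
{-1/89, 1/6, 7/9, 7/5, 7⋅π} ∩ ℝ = {-1/89, 1/6, 7/9, 7/5, 7⋅π}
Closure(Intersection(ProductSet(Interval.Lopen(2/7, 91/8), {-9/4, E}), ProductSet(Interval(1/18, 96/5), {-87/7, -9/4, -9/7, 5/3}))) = ProductSet(Interval(2/7, 91/8), {-9/4})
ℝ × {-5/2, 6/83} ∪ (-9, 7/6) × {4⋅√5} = (ℝ × {-5/2, 6/83}) ∪ ((-9, 7/6) × {4⋅√5})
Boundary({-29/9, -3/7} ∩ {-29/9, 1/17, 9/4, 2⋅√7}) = {-29/9}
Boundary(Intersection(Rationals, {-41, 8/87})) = {-41, 8/87}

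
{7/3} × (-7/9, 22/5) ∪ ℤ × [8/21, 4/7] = (ℤ × [8/21, 4/7]) ∪ ({7/3} × (-7/9, 22/5))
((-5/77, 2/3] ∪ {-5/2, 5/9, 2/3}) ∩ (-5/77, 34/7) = (-5/77, 2/3]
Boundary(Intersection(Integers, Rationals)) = Integers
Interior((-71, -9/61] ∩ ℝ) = (-71, -9/61)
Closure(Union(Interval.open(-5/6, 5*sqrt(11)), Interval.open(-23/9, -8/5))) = Union(Interval(-23/9, -8/5), Interval(-5/6, 5*sqrt(11)))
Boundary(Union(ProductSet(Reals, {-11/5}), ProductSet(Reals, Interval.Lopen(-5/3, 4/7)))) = ProductSet(Reals, {-11/5, -5/3, 4/7})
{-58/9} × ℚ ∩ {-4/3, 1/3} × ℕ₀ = ∅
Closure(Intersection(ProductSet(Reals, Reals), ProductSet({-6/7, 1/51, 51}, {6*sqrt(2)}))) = ProductSet({-6/7, 1/51, 51}, {6*sqrt(2)})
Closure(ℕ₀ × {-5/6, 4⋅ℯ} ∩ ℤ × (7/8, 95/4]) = ℕ₀ × {4⋅ℯ}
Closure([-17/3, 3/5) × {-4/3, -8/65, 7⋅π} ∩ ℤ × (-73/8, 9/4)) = {-5, -4, …, 0} × {-4/3, -8/65}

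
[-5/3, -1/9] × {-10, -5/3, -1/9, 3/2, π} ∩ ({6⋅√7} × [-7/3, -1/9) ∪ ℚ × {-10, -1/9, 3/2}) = (ℚ ∩ [-5/3, -1/9]) × {-10, -1/9, 3/2}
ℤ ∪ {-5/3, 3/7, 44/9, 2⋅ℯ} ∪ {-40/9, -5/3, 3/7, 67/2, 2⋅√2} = ℤ ∪ {-40/9, -5/3, 3/7, 44/9, 67/2, 2⋅√2, 2⋅ℯ}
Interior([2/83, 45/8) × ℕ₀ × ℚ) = ∅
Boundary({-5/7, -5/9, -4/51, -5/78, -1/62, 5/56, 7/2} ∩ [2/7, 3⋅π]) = {7/2}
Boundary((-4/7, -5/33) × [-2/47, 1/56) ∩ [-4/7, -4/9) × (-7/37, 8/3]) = ({-4/7, -4/9} × [-2/47, 1/56]) ∪ ([-4/7, -4/9] × {-2/47, 1/56})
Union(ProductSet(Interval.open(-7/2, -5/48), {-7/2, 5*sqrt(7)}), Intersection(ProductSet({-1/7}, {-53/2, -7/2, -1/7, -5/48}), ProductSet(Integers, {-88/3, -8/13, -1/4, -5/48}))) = ProductSet(Interval.open(-7/2, -5/48), {-7/2, 5*sqrt(7)})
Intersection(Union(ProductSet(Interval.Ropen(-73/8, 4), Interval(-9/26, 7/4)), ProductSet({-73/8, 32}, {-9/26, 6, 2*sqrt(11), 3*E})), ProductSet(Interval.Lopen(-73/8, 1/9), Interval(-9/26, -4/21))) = ProductSet(Interval.Lopen(-73/8, 1/9), Interval(-9/26, -4/21))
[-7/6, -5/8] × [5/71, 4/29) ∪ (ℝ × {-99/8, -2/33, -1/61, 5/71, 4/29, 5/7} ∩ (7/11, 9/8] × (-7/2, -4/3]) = [-7/6, -5/8] × [5/71, 4/29)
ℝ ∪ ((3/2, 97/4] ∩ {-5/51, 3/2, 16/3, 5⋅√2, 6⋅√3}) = ℝ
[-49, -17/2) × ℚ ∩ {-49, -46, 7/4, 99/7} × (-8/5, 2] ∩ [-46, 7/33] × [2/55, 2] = {-46} × (ℚ ∩ [2/55, 2])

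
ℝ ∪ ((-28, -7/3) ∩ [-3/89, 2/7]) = ℝ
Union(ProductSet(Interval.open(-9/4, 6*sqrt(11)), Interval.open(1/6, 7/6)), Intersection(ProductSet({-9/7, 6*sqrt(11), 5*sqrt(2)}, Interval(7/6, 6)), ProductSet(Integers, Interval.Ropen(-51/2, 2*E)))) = ProductSet(Interval.open(-9/4, 6*sqrt(11)), Interval.open(1/6, 7/6))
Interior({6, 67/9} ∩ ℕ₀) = ∅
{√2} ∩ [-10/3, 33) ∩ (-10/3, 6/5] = ∅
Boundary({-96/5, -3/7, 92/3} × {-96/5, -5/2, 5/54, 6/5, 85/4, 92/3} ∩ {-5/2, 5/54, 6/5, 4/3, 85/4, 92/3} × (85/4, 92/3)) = ∅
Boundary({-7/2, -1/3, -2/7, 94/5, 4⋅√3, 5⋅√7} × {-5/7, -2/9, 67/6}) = {-7/2, -1/3, -2/7, 94/5, 4⋅√3, 5⋅√7} × {-5/7, -2/9, 67/6}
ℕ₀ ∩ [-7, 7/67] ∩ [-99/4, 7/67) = {0}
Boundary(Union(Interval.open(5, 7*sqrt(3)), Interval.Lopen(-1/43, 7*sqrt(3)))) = {-1/43, 7*sqrt(3)}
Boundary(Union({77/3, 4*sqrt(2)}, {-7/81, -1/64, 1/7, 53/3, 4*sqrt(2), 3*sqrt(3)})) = {-7/81, -1/64, 1/7, 53/3, 77/3, 4*sqrt(2), 3*sqrt(3)}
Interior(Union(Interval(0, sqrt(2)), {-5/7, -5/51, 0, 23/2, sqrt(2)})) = Interval.open(0, sqrt(2))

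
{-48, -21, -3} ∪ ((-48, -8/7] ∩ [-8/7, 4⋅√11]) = {-48, -21, -3, -8/7}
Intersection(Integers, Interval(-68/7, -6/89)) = Range(-9, 0, 1)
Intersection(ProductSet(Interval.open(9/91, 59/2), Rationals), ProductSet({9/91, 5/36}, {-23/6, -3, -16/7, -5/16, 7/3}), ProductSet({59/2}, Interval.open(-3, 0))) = EmptySet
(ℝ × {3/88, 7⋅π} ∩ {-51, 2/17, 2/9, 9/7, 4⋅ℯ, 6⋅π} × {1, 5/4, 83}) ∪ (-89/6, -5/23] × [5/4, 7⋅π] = (-89/6, -5/23] × [5/4, 7⋅π]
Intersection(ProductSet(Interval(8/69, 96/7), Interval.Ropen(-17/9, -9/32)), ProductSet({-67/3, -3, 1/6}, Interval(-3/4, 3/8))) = ProductSet({1/6}, Interval.Ropen(-3/4, -9/32))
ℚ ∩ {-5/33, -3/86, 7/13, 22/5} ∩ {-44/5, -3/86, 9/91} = {-3/86}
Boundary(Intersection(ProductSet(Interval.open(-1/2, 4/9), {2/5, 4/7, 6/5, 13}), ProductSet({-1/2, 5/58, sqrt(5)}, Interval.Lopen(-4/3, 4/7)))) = ProductSet({5/58}, {2/5, 4/7})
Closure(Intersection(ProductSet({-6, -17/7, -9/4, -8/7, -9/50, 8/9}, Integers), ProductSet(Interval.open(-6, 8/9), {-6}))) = ProductSet({-17/7, -9/4, -8/7, -9/50}, {-6})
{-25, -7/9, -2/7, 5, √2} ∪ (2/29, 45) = {-25, -7/9, -2/7} ∪ (2/29, 45)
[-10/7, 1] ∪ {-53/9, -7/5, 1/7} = {-53/9} ∪ [-10/7, 1]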